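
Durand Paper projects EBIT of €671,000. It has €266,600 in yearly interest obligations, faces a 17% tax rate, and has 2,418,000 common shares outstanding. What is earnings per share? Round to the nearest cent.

Pre-tax income = €671,000 − €266,600.00 = €404,400.00.
After tax at 17%: net income = €404,400.00 × 0.83 = €335,652.00.
Per share: €335,652.00 / 2,418,000 shares = €0.14.

€0.14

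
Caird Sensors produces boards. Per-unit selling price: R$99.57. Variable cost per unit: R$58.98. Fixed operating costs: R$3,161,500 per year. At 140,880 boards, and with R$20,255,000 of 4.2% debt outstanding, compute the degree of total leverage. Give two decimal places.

3.35

Contribution at this volume is 140,880 × R$40.59 = R$5,718,319.20.
Operating income = contribution − fixed costs = R$5,718,319.20 − R$3,161,500 = R$2,556,819.20. Interest = R$850,710.00, so EBIT − I = R$1,706,109.20.
DCL = contribution ÷ (EBIT − I) = R$5,718,319.20 ÷ R$1,706,109.20 = 3.3517.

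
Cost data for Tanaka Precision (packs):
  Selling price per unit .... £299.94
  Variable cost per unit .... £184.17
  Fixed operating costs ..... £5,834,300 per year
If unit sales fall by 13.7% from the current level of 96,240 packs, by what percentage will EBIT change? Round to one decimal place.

-28.8%

Total contribution margin = 96,240 × £115.77 = £11,141,704.80.
EBIT = £11,141,704.80 − £5,834,300 = £5,307,404.80.
Degree of operating leverage = £11,141,704.80 / £5,307,404.80 = 2.0993.
Operating income changes by 2.0993 × -13.7% = -28.8%.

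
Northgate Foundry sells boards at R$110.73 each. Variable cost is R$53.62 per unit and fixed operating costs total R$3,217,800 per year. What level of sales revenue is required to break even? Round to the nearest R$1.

R$6,238,960

CM per unit = R$110.73 − R$53.62 = R$57.11; CM ratio = R$57.11 / R$110.73 = 0.5158.
Break-even revenue = fixed costs × price ÷ CM = R$3,217,800 × R$110.73 ÷ R$57.11 = R$6,238,960.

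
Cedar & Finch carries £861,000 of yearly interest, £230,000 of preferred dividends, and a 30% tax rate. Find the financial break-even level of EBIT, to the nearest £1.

£1,189,571

Preferred dividends are paid after tax, so their pre-tax equivalent is £230,000 ÷ (1 − 0.30) = £328,571.43.
Financial break-even EBIT = interest + D_p ÷ (1 − t) = £861,000 + £328,571.43 = £1,189,571.43.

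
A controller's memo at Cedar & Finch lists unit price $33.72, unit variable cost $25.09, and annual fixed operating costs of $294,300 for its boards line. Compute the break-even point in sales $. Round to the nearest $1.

Contribution margin per unit = $33.72 − $25.09 = $8.63, a CM ratio of $8.63 ÷ $33.72 = 0.2559.
Break-even sales = FC ÷ CM ratio = $294,300 × $33.72 / $8.63 = $1,149,918.

$1,149,918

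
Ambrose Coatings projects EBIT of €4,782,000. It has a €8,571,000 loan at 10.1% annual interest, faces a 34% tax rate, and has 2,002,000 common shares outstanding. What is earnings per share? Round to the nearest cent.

€1.29

Pre-tax income = €4,782,000 − €865,671.00 = €3,916,329.00.
Net income = €3,916,329.00 × (1 − 0.34) = €2,584,777.14.
Per share: €2,584,777.14 / 2,002,000 shares = €1.29.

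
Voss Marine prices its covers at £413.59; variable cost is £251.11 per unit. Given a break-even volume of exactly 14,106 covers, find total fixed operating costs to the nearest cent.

Contribution margin per unit = £413.59 − £251.11 = £162.48.
Fixed costs = break-even units × CM = 14,106 × £162.48 = £2,291,942.88.

£2,291,942.88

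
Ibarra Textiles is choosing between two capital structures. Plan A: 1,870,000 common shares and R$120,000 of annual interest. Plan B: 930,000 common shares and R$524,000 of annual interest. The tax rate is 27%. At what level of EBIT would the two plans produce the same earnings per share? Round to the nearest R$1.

R$923,702

Set EPS_A = EPS_B: (EBIT − R$120,000)(1 − 0.27) ÷ 1,870,000 = (EBIT − R$524,000)(1 − 0.27) ÷ 930,000.
Cancelling (1 − t) and cross-multiplying: 930,000·(EBIT − 120,000) = 1,870,000·(EBIT − 524,000).
Solving, EBIT = (524,000·1,870,000 − 120,000·930,000) / (1,870,000 − 930,000) = 868,280,000,000 / 940,000 = 923,702.13.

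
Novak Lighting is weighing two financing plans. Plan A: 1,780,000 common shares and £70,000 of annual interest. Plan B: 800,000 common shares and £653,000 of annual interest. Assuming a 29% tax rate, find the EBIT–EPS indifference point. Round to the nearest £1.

£1,128,918

Set EPS_A = EPS_B: (EBIT − £70,000)(1 − 0.29) ÷ 1,780,000 = (EBIT − £653,000)(1 − 0.29) ÷ 800,000.
The (1 − t) factor cancels: (EBIT − 70,000) × 800,000 = (EBIT − 653,000) × 1,780,000.
Solving, EBIT = (653,000·1,780,000 − 70,000·800,000) / (1,780,000 − 800,000) = 1,106,340,000,000 / 980,000 = 1,128,918.37.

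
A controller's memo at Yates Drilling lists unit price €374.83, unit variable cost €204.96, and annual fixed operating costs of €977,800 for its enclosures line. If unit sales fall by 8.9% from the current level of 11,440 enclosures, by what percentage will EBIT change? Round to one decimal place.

-17.9%

At 11,440 units, contribution = 11,440 × €169.87 = €1,943,312.80.
Subtracting fixed costs: EBIT = €1,943,312.80 − €977,800 = €965,512.80.
DOL = contribution ÷ EBIT = €1,943,312.80 ÷ €965,512.80 = 2.0127.
%ΔEBIT = DOL × %ΔSales = 2.0127 × -8.9% = -17.9%.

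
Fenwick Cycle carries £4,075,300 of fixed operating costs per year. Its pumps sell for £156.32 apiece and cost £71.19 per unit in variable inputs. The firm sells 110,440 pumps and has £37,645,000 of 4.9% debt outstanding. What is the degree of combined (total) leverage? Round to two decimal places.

2.70

At 110,440 units, contribution = 110,440 × £85.13 = £9,401,757.20.
Subtracting fixed costs: EBIT = £9,401,757.20 − £4,075,300 = £5,326,457.20. Interest = £1,844,605.00, so EBIT − I = £3,481,852.20.
DCL = contribution ÷ (EBIT − I) = £9,401,757.20 ÷ £3,481,852.20 = 2.7002.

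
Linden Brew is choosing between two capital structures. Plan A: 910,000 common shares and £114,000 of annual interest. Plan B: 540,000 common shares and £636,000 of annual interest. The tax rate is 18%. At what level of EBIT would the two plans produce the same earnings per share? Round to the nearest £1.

At indifference, (EBIT − 114,000)(1 − t)/910,000 = (EBIT − 636,000)(1 − t)/540,000.
The (1 − t) factor cancels: (EBIT − 114,000) × 540,000 = (EBIT − 636,000) × 910,000.
EBIT × (910,000 − 540,000) = 636,000 × 910,000 − 114,000 × 540,000 = 517,200,000,000, so EBIT = 517,200,000,000 ÷ 370,000 = 1,397,837.84.

£1,397,838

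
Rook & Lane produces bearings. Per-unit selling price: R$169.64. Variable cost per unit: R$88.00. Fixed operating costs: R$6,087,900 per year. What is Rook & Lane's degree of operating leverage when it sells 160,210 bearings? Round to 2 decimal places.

Contribution at this volume is 160,210 × R$81.64 = R$13,079,544.40.
Operating income = contribution − fixed costs = R$13,079,544.40 − R$6,087,900 = R$6,991,644.40.
Degree of operating leverage = R$13,079,544.40 / R$6,991,644.40 = 1.8707.

1.87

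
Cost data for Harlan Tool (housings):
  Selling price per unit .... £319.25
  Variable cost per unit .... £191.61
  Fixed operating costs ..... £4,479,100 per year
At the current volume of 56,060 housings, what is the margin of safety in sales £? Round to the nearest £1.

£6,694,141

Each unit contributes £319.25 − £191.61 = £127.64. Break-even units = £4,479,100 ÷ £127.64 = 35,091.66; break-even revenue = 35,091.66 × £319.25 = £11,203,013.75.
Current sales = 56,060 × £319.25 = £17,897,155.00.
Margin of safety = £17,897,155.00 − £11,203,013.75 = £6,694,141.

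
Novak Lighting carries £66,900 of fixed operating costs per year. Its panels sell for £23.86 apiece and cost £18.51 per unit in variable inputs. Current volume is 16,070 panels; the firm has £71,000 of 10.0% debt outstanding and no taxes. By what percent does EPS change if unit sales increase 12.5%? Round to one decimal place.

Contribution at this volume is 16,070 × £5.35 = £85,974.50.
Subtracting fixed costs: EBIT = £85,974.50 − £66,900 = £19,074.50.
Interest = £7,100.00, so EBIT − I = £11,974.50.
DCL = total CM / (EBIT − I) = £85,974.50 / £11,974.50 = 7.1798.
EPS therefore changes by 7.1798 × (+12.5%) = +89.7%.

+89.7%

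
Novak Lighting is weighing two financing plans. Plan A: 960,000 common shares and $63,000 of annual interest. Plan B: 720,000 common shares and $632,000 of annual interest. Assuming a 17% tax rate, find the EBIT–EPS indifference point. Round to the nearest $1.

At indifference, (EBIT − 63,000)(1 − t)/960,000 = (EBIT − 632,000)(1 − t)/720,000.
The (1 − t) factor cancels: (EBIT − 63,000) × 720,000 = (EBIT − 632,000) × 960,000.
EBIT × (960,000 − 720,000) = 632,000 × 960,000 − 63,000 × 720,000 = 561,360,000,000, so EBIT = 561,360,000,000 ÷ 240,000 = 2,339,000.00.

$2,339,000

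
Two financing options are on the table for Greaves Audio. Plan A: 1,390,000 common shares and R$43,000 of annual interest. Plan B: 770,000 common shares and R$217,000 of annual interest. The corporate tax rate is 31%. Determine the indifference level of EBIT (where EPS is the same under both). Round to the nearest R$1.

R$433,097

At indifference, (EBIT − 43,000)(1 − t)/1,390,000 = (EBIT − 217,000)(1 − t)/770,000.
The (1 − t) factor cancels: (EBIT − 43,000) × 770,000 = (EBIT − 217,000) × 1,390,000.
EBIT × (1,390,000 − 770,000) = 217,000 × 1,390,000 − 43,000 × 770,000 = 268,520,000,000, so EBIT = 268,520,000,000 ÷ 620,000 = 433,096.77.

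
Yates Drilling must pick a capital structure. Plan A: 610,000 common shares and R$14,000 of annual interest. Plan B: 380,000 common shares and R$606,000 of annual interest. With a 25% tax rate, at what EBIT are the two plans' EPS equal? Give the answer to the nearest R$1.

R$1,584,087

At indifference, (EBIT − 14,000)(1 − t)/610,000 = (EBIT − 606,000)(1 − t)/380,000.
The (1 − t) factor cancels: (EBIT − 14,000) × 380,000 = (EBIT − 606,000) × 610,000.
EBIT × (610,000 − 380,000) = 606,000 × 610,000 − 14,000 × 380,000 = 364,340,000,000, so EBIT = 364,340,000,000 ÷ 230,000 = 1,584,086.96.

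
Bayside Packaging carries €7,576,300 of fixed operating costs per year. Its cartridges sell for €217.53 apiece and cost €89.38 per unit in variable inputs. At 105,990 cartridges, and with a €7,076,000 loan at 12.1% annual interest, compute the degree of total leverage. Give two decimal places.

2.64

Contribution at this volume is 105,990 × €128.15 = €13,582,618.50.
Operating income = contribution − fixed costs = €13,582,618.50 − €7,576,300 = €6,006,318.50. Interest = €856,196.00.
DOL = €13,582,618.50 ÷ €6,006,318.50 = 2.2614; DFL = €6,006,318.50 ÷ €5,150,122.50 = 1.1662.
DCL = DOL × DFL = 2.2614 × 1.1662 = 2.6372.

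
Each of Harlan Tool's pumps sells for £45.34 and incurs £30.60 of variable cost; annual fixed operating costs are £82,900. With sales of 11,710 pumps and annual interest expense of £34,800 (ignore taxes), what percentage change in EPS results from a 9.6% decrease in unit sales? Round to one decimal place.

-30.2%

Total contribution margin = 11,710 × £14.74 = £172,605.40.
Operating income = contribution − fixed costs = £172,605.40 − £82,900 = £89,705.40.
Interest = £34,800.00, so EBIT − I = £54,905.40.
Degree of combined leverage = contribution ÷ (EBIT − I) = £172,605.40 ÷ £54,905.40 = 3.1437.
%ΔEPS = DCL × %ΔSales = 3.1437 × -9.6% = -30.2%.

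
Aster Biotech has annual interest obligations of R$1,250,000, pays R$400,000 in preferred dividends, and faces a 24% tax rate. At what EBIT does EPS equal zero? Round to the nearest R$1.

Grossing the preferred dividend up to pre-tax terms: R$400,000 / (1 − 0.24) = R$526,315.79.
EPS = 0 when EBIT covers interest plus the pre-tax preferred burden: R$1,250,000 + R$526,315.79 = R$1,776,315.79.

R$1,776,316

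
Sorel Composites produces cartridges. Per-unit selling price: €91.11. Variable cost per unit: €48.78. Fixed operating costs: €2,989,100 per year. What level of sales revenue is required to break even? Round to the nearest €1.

CM per unit = €91.11 − €48.78 = €42.33; CM ratio = €42.33 / €91.11 = 0.4646.
Break-even sales = FC ÷ CM ratio = €2,989,100 × €91.11 / €42.33 = €6,433,662.

€6,433,662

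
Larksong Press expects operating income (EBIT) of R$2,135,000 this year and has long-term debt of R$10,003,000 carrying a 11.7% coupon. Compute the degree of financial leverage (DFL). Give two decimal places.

Annual interest charges come to R$1,170,351.00.
DFL = EBIT ÷ (EBIT − I) = R$2,135,000 ÷ (R$2,135,000 − R$1,170,351.00) = R$2,135,000 ÷ R$964,649.00 = 2.2132.

2.21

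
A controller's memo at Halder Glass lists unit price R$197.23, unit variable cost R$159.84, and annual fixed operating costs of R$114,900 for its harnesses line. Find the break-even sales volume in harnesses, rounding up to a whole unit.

Contribution margin per unit = R$197.23 − R$159.84 = R$37.39.
Units to break even: R$114,900 ÷ R$37.39 = 3,073.01, rounded up to 3,074.

3,074 harnesses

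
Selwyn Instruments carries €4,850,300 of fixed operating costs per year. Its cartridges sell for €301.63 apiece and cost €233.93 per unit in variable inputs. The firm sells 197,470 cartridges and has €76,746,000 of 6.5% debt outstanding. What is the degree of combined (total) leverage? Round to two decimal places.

At 197,470 units, contribution = 197,470 × €67.70 = €13,368,719.00.
EBIT = €13,368,719.00 − €4,850,300 = €8,518,419.00. Interest = €4,988,490.00, so EBIT − I = €3,529,929.00.
DCL = contribution ÷ (EBIT − I) = €13,368,719.00 ÷ €3,529,929.00 = 3.7872.

3.79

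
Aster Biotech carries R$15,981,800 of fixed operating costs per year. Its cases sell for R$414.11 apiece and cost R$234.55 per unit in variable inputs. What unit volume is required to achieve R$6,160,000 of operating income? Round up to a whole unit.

Each unit contributes R$414.11 − R$234.55 = R$179.56.
Units = (FC + target) / CM = (R$15,981,800 + R$6,160,000) / R$179.56 = 123,311.43, so 123,312 cases.

123,312 cases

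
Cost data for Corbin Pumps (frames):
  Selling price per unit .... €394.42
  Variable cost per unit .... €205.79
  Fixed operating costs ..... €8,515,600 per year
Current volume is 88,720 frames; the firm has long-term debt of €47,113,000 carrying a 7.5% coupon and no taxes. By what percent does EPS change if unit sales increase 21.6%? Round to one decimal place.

Contribution at this volume is 88,720 × €188.63 = €16,735,253.60.
Subtracting fixed costs: EBIT = €16,735,253.60 − €8,515,600 = €8,219,653.60.
Interest = €3,533,475.00, so EBIT − I = €4,686,178.60.
DCL = total CM / (EBIT − I) = €16,735,253.60 / €4,686,178.60 = 3.5712.
EPS therefore changes by 3.5712 × (+21.6%) = +77.1%.

+77.1%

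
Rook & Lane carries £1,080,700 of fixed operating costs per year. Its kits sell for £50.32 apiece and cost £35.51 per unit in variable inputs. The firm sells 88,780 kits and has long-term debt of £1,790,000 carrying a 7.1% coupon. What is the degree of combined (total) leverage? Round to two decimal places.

Contribution at this volume is 88,780 × £14.81 = £1,314,831.80.
Subtracting fixed costs: EBIT = £1,314,831.80 − £1,080,700 = £234,131.80. Interest = £127,090.00, so EBIT − I = £107,041.80.
DCL = contribution ÷ (EBIT − I) = £1,314,831.80 ÷ £107,041.80 = 12.2833.

12.28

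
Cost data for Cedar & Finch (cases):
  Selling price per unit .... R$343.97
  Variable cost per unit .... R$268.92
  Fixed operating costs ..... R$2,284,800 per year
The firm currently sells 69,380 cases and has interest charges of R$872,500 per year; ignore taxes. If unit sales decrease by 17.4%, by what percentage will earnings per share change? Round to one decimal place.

-44.2%

Total contribution margin = 69,380 × R$75.05 = R$5,206,969.00.
Operating income = contribution − fixed costs = R$5,206,969.00 − R$2,284,800 = R$2,922,169.00.
Interest = R$872,500.00, so EBIT − I = R$2,049,669.00.
DCL = total CM / (EBIT − I) = R$5,206,969.00 / R$2,049,669.00 = 2.5404.
%ΔEPS = DCL × %ΔSales = 2.5404 × -17.4% = -44.2%.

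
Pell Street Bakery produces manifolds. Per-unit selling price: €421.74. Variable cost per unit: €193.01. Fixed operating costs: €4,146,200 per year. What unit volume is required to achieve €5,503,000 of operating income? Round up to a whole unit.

42,186 manifolds

Unit CM = price − variable cost = €421.74 − €193.01 = €228.73.
Required volume = (fixed costs + target profit) ÷ CM = (€4,146,200 + €5,503,000) ÷ €228.73 = 42,185.98, so 42,186 manifolds.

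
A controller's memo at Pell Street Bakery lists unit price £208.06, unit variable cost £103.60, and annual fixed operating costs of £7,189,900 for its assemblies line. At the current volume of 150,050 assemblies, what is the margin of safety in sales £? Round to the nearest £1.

£16,898,796

Unit CM = price − variable cost = £208.06 − £103.60 = £104.46. Break-even units = £7,189,900 ÷ £104.46 = 68,829.22; break-even revenue = 68,829.22 × £208.06 = £14,320,606.87.
Actual sales revenue = 150,050 × £208.06 = £31,219,403.00.
Margin of safety = £31,219,403.00 − £14,320,606.87 = £16,898,796.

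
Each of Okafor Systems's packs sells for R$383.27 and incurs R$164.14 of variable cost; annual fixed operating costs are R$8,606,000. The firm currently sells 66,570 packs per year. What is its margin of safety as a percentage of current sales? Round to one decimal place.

41.0%

Each unit contributes R$383.27 − R$164.14 = R$219.13. Break-even units = R$8,606,000 ÷ R$219.13 = 39,273.49; break-even revenue = 39,273.49 × R$383.27 = R$15,052,350.75.
Actual sales revenue = 66,570 × R$383.27 = R$25,514,283.90.
Margin of safety = (R$25,514,283.90 − R$15,052,350.75) ÷ R$25,514,283.90 = 41.0%.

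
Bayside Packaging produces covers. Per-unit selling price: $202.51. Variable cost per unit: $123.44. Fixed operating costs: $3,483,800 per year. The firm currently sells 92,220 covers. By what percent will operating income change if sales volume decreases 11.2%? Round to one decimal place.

-21.4%

Total contribution margin = 92,220 × $79.07 = $7,291,835.40.
Subtracting fixed costs: EBIT = $7,291,835.40 − $3,483,800 = $3,808,035.40.
Degree of operating leverage = $7,291,835.40 / $3,808,035.40 = 1.9149.
So EBIT moves 1.9149 × (-11.2%) = -21.4%.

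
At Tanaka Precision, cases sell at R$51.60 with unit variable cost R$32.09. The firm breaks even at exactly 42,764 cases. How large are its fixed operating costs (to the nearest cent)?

R$834,325.64

Each unit contributes R$51.60 − R$32.09 = R$19.51.
Since BE = FC / CM, FC = 42,764 × R$19.51 = R$834,325.64.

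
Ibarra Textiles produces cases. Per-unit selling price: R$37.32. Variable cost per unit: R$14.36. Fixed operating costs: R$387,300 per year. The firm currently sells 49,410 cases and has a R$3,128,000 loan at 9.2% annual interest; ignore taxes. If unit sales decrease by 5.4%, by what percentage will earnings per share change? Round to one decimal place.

-13.3%

Contribution at this volume is 49,410 × R$22.96 = R$1,134,453.60.
Subtracting fixed costs: EBIT = R$1,134,453.60 − R$387,300 = R$747,153.60.
After interest of R$287,776.00, pre-tax earnings = R$459,377.60.
DCL = total CM / (EBIT − I) = R$1,134,453.60 / R$459,377.60 = 2.4695.
EPS therefore changes by 2.4695 × (-5.4%) = -13.3%.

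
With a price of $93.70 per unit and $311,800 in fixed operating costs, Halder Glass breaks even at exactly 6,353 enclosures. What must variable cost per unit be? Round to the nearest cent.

At break-even, FC = Q × (P − VC), so P − VC = $311,800 ÷ 6,353 = $49.0792.
Variable cost per unit = $93.70 − $49.0792 = $44.62.

$44.62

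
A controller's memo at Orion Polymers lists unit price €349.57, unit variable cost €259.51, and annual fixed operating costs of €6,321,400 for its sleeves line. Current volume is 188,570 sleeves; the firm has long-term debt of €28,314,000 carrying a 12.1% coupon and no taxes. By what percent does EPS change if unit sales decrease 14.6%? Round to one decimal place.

-34.3%

Total contribution margin = 188,570 × €90.06 = €16,982,614.20.
Operating income = contribution − fixed costs = €16,982,614.20 − €6,321,400 = €10,661,214.20.
Interest = €3,425,994.00, so EBIT − I = €7,235,220.20.
Degree of combined leverage = contribution ÷ (EBIT − I) = €16,982,614.20 ÷ €7,235,220.20 = 2.3472.
%ΔEPS = DCL × %ΔSales = 2.3472 × -14.6% = -34.3%.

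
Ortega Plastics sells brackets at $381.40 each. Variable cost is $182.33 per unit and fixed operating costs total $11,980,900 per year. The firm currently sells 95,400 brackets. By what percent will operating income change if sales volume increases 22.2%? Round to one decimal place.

Contribution at this volume is 95,400 × $199.07 = $18,991,278.00.
Operating income = contribution − fixed costs = $18,991,278.00 − $11,980,900 = $7,010,378.00.
DOL = contribution ÷ EBIT = $18,991,278.00 ÷ $7,010,378.00 = 2.7090.
Operating income changes by 2.7090 × +22.2% = +60.1%.

+60.1%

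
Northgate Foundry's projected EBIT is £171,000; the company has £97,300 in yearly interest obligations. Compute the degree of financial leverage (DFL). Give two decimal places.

Interest = £97,300.00.
DFL = EBIT ÷ (EBIT − I) = £171,000 ÷ (£171,000 − £97,300.00) = £171,000 ÷ £73,700.00 = 2.3202.

2.32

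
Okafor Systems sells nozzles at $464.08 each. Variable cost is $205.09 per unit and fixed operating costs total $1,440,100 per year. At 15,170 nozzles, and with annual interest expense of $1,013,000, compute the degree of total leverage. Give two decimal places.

2.66

Total contribution margin = 15,170 × $258.99 = $3,928,878.30.
Subtracting fixed costs: EBIT = $3,928,878.30 − $1,440,100 = $2,488,778.30. Interest = $1,013,000.00, so EBIT − I = $1,475,778.30.
DCL = contribution ÷ (EBIT − I) = $3,928,878.30 ÷ $1,475,778.30 = 2.6622.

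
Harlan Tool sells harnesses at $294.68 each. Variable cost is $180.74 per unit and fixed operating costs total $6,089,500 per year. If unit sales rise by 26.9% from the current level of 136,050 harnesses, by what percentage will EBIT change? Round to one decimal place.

+44.3%

Total contribution margin = 136,050 × $113.94 = $15,501,537.00.
Operating income = contribution − fixed costs = $15,501,537.00 − $6,089,500 = $9,412,037.00.
DOL = contribution ÷ EBIT = $15,501,537.00 ÷ $9,412,037.00 = 1.6470.
So EBIT moves 1.6470 × (+26.9%) = +44.3%.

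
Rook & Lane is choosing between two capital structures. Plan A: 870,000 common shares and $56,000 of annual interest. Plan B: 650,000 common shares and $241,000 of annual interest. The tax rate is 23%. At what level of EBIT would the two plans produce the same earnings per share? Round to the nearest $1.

$787,591

At indifference, (EBIT − 56,000)(1 − t)/870,000 = (EBIT − 241,000)(1 − t)/650,000.
Cancelling (1 − t) and cross-multiplying: 650,000·(EBIT − 56,000) = 870,000·(EBIT − 241,000).
Solving, EBIT = (241,000·870,000 − 56,000·650,000) / (870,000 − 650,000) = 173,270,000,000 / 220,000 = 787,590.91.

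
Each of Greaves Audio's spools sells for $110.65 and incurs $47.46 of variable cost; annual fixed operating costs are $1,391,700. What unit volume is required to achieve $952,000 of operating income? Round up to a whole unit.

Unit CM = price − variable cost = $110.65 − $47.46 = $63.19.
Need Q such that Q × $63.19 − $1,391,700 = $952,000, i.e. Q = $2,343,700 / $63.19 = 37,089.73 → 37,090.

37,090 spools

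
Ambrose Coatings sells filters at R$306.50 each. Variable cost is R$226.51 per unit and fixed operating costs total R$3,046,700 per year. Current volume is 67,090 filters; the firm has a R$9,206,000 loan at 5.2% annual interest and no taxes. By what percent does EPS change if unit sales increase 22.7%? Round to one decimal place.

+66.2%

Contribution at this volume is 67,090 × R$79.99 = R$5,366,529.10.
Operating income = contribution − fixed costs = R$5,366,529.10 − R$3,046,700 = R$2,319,829.10.
After interest of R$478,712.00, pre-tax earnings = R$1,841,117.10.
DCL = total CM / (EBIT − I) = R$5,366,529.10 / R$1,841,117.10 = 2.9148.
EPS therefore changes by 2.9148 × (+22.7%) = +66.2%.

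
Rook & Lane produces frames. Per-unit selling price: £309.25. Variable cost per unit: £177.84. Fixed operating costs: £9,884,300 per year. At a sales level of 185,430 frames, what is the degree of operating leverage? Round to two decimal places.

1.68

At 185,430 units, contribution = 185,430 × £131.41 = £24,367,356.30.
Subtracting fixed costs: EBIT = £24,367,356.30 − £9,884,300 = £14,483,056.30.
So DOL = total CM / EBIT = £24,367,356.30 / £14,483,056.30 = 1.6825.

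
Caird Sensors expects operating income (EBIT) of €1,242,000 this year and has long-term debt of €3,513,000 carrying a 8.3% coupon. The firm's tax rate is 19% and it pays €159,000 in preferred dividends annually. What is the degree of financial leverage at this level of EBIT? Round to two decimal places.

1.65

Interest = €291,579.00.
Pre-tax preferred-dividend burden = €159,000 ÷ (1 − 0.19) = €196,296.30.
DFL = EBIT ÷ [EBIT − I − D_p/(1−t)] = €1,242,000 ÷ [€1,242,000 − €291,579.00 − €196,296.30] = €1,242,000 ÷ €754,124.70 = 1.6469.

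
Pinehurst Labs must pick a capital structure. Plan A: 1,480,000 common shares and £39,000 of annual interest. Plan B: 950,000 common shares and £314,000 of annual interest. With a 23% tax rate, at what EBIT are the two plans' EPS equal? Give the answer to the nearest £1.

Set EPS_A = EPS_B: (EBIT − £39,000)(1 − 0.23) ÷ 1,480,000 = (EBIT − £314,000)(1 − 0.23) ÷ 950,000.
The (1 − t) factor cancels: (EBIT − 39,000) × 950,000 = (EBIT − 314,000) × 1,480,000.
EBIT × (1,480,000 − 950,000) = 314,000 × 1,480,000 − 39,000 × 950,000 = 427,670,000,000, so EBIT = 427,670,000,000 ÷ 530,000 = 806,924.53.

£806,925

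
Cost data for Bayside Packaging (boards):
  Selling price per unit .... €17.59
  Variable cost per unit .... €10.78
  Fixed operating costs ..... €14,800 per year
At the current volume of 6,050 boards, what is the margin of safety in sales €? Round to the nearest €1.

€68,192

Contribution margin per unit = €17.59 − €10.78 = €6.81. Break-even units = €14,800 ÷ €6.81 = 2,173.27; break-even revenue = 2,173.27 × €17.59 = €38,227.90.
Actual sales revenue = 6,050 × €17.59 = €106,419.50.
Margin of safety = €106,419.50 − €38,227.90 = €68,192.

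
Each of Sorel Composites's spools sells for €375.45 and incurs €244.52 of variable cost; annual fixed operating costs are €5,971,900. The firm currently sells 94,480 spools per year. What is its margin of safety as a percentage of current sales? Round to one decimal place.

Contribution margin per unit = €375.45 − €244.52 = €130.93. Break-even units = €5,971,900 ÷ €130.93 = 45,611.40; break-even revenue = 45,611.40 × €375.45 = €17,124,798.40.
Current sales = 94,480 × €375.45 = €35,472,516.00.
Margin of safety = (€35,472,516.00 − €17,124,798.40) ÷ €35,472,516.00 = 51.7%.

51.7%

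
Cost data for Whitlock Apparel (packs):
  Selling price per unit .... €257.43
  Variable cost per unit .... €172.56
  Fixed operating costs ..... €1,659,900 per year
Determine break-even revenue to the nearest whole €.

€5,034,854

Contribution margin per unit = €257.43 − €172.56 = €84.87, a CM ratio of €84.87 ÷ €257.43 = 0.3297.
Break-even revenue = fixed costs × price ÷ CM = €1,659,900 × €257.43 ÷ €84.87 = €5,034,854.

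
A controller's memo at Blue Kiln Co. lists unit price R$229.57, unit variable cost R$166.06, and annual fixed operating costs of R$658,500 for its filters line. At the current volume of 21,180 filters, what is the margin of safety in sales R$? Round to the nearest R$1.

R$2,482,008

Unit CM = price − variable cost = R$229.57 − R$166.06 = R$63.51. Break-even units = R$658,500 ÷ R$63.51 = 10,368.45; break-even revenue = 10,368.45 × R$229.57 = R$2,380,284.13.
Actual sales revenue = 21,180 × R$229.57 = R$4,862,292.60.
Margin of safety = R$4,862,292.60 − R$2,380,284.13 = R$2,482,008.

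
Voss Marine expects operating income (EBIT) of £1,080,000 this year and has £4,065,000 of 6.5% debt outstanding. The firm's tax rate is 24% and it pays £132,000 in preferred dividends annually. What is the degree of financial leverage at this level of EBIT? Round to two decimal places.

Annual interest charges come to £264,225.00.
Pre-tax preferred-dividend burden = £132,000 ÷ (1 − 0.24) = £173,684.21.
DFL = EBIT ÷ [EBIT − I − D_p/(1−t)] = £1,080,000 ÷ [£1,080,000 − £264,225.00 − £173,684.21] = £1,080,000 ÷ £642,090.79 = 1.6820.

1.68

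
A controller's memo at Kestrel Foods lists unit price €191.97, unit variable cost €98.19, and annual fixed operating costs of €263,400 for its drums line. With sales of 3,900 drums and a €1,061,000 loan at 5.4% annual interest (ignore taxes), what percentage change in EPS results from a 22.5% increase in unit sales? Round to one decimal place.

Total contribution margin = 3,900 × €93.78 = €365,742.00.
Operating income = contribution − fixed costs = €365,742.00 − €263,400 = €102,342.00.
Interest = €57,294.00, so EBIT − I = €45,048.00.
Degree of combined leverage = contribution ÷ (EBIT − I) = €365,742.00 ÷ €45,048.00 = 8.1189.
%ΔEPS = DCL × %ΔSales = 8.1189 × +22.5% = +182.7%.

+182.7%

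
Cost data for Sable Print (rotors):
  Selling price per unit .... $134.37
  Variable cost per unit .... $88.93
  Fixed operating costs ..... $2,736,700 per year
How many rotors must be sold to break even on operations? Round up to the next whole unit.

60,227 rotors

Unit CM = price − variable cost = $134.37 − $88.93 = $45.44.
Units to break even: $2,736,700 ÷ $45.44 = 60,226.67, rounded up to 60,227.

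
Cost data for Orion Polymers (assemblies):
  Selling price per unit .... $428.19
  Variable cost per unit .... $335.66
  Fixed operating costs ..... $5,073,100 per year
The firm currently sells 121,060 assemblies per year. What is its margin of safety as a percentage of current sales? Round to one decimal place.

Contribution margin per unit = $428.19 − $335.66 = $92.53. Break-even units = $5,073,100 ÷ $92.53 = 54,826.54; break-even revenue = 54,826.54 × $428.19 = $23,476,177.34.
Current sales = 121,060 × $428.19 = $51,836,681.40.
Margin of safety = ($51,836,681.40 − $23,476,177.34) ÷ $51,836,681.40 = 54.7%.

54.7%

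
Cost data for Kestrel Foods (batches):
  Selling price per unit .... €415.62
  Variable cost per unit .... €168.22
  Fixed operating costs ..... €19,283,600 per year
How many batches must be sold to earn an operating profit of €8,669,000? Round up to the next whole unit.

Unit CM = price − variable cost = €415.62 − €168.22 = €247.40.
Need Q such that Q × €247.40 − €19,283,600 = €8,669,000, i.e. Q = €27,952,600 / €247.40 = 112,985.45 → 112,986.

112,986 batches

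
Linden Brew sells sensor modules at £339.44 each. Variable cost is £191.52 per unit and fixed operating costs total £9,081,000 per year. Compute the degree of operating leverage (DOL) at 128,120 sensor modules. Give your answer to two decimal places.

1.92

Contribution at this volume is 128,120 × £147.92 = £18,951,510.40.
Operating income = contribution − fixed costs = £18,951,510.40 − £9,081,000 = £9,870,510.40.
DOL = contribution ÷ EBIT = £18,951,510.40 ÷ £9,870,510.40 = 1.9200.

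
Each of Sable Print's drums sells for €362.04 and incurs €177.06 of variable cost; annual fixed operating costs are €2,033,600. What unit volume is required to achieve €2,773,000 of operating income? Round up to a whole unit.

25,985 drums

Unit CM = price − variable cost = €362.04 − €177.06 = €184.98.
Need Q such that Q × €184.98 − €2,033,600 = €2,773,000, i.e. Q = €4,806,600 / €184.98 = 25,984.43 → 25,985.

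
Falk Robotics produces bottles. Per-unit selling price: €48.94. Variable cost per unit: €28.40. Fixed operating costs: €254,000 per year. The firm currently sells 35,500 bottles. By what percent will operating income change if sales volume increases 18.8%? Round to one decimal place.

Total contribution margin = 35,500 × €20.54 = €729,170.00.
Operating income = contribution − fixed costs = €729,170.00 − €254,000 = €475,170.00.
Degree of operating leverage = €729,170.00 / €475,170.00 = 1.5345.
So EBIT moves 1.5345 × (+18.8%) = +28.8%.

+28.8%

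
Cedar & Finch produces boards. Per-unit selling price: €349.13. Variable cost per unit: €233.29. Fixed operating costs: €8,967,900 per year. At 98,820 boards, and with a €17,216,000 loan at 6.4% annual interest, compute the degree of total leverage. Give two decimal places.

8.31

Total contribution margin = 98,820 × €115.84 = €11,447,308.80.
EBIT = €11,447,308.80 − €8,967,900 = €2,479,408.80. Interest = €1,101,824.00, so EBIT − I = €1,377,584.80.
Degree of total leverage = total CM / (EBIT − interest) = €11,447,308.80 / €1,377,584.80 = 8.3097.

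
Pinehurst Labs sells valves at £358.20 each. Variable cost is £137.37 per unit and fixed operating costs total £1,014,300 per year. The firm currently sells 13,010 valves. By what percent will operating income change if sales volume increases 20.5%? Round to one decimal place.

Contribution at this volume is 13,010 × £220.83 = £2,872,998.30.
Operating income = contribution − fixed costs = £2,872,998.30 − £1,014,300 = £1,858,698.30.
DOL = contribution ÷ EBIT = £2,872,998.30 ÷ £1,858,698.30 = 1.5457.
Operating income changes by 1.5457 × +20.5% = +31.7%.

+31.7%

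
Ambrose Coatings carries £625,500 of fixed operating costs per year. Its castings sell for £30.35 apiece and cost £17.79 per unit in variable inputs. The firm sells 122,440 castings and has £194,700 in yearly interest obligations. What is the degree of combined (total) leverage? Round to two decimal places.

Total contribution margin = 122,440 × £12.56 = £1,537,846.40.
EBIT = £1,537,846.40 − £625,500 = £912,346.40. Interest = £194,700.00.
DOL = £1,537,846.40 ÷ £912,346.40 = 1.6856; DFL = £912,346.40 ÷ £717,646.40 = 1.2713.
Combined leverage = 1.6856 × 1.2713 = 2.1429.

2.14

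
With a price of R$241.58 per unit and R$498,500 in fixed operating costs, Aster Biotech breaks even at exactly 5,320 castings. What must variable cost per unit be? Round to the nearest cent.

R$147.88

Contribution per unit must be FC / Q = R$498,500 / 5,320 = R$93.7030.
Variable cost per unit = R$241.58 − R$93.7030 = R$147.88.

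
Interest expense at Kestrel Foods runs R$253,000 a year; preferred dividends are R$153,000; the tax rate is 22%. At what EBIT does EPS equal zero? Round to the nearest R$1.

Grossing the preferred dividend up to pre-tax terms: R$153,000 / (1 − 0.22) = R$196,153.85.
EPS = 0 when EBIT covers interest plus the pre-tax preferred burden: R$253,000 + R$196,153.85 = R$449,153.85.

R$449,154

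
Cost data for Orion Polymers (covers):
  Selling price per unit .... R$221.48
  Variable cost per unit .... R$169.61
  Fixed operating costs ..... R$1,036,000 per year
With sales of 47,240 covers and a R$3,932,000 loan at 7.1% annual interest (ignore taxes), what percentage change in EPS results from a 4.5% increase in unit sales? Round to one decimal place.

+9.7%

Total contribution margin = 47,240 × R$51.87 = R$2,450,338.80.
Operating income = contribution − fixed costs = R$2,450,338.80 − R$1,036,000 = R$1,414,338.80.
Interest = R$279,172.00, so EBIT − I = R$1,135,166.80.
DCL = total CM / (EBIT − I) = R$2,450,338.80 / R$1,135,166.80 = 2.1586.
%ΔEPS = DCL × %ΔSales = 2.1586 × +4.5% = +9.7%.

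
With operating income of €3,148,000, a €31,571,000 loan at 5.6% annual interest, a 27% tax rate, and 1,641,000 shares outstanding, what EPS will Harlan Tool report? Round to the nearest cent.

Interest = €1,767,976.00, so EBT = €3,148,000 − €1,767,976.00 = €1,380,024.00.
Net income = €1,380,024.00 × (1 − 0.27) = €1,007,417.52.
EPS = €1,007,417.52 ÷ 1,641,000 = €0.61.

€0.61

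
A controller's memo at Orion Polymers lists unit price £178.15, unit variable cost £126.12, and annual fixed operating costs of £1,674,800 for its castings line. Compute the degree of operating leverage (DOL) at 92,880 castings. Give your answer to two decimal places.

1.53

Total contribution margin = 92,880 × £52.03 = £4,832,546.40.
Subtracting fixed costs: EBIT = £4,832,546.40 − £1,674,800 = £3,157,746.40.
DOL = contribution ÷ EBIT = £4,832,546.40 ÷ £3,157,746.40 = 1.5304.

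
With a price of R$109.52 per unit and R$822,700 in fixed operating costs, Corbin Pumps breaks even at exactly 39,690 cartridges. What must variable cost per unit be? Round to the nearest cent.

At break-even, FC = Q × (P − VC), so P − VC = R$822,700 ÷ 39,690 = R$20.7281.
Hence VC = price − CM = R$109.52 − R$20.7281 = R$88.79.

R$88.79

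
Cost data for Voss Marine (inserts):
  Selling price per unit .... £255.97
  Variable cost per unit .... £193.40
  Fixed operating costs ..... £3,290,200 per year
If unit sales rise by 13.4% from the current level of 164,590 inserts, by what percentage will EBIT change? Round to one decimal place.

+19.7%

At 164,590 units, contribution = 164,590 × £62.57 = £10,298,396.30.
EBIT = £10,298,396.30 − £3,290,200 = £7,008,196.30.
Degree of operating leverage = £10,298,396.30 / £7,008,196.30 = 1.4695.
Operating income changes by 1.4695 × +13.4% = +19.7%.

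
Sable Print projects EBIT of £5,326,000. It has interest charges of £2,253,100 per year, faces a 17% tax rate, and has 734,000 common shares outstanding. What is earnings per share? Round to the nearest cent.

£3.47

Interest = £2,253,100.00, so EBT = £5,326,000 − £2,253,100.00 = £3,072,900.00.
After tax at 17%: net income = £3,072,900.00 × 0.83 = £2,550,507.00.
Per share: £2,550,507.00 / 734,000 shares = £3.47.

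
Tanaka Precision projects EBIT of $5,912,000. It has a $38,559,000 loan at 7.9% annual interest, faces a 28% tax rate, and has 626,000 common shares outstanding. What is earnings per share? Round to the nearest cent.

Pre-tax income = $5,912,000 − $3,046,161.00 = $2,865,839.00.
After tax at 28%: net income = $2,865,839.00 × 0.72 = $2,063,404.08.
Per share: $2,063,404.08 / 626,000 shares = $3.30.

$3.30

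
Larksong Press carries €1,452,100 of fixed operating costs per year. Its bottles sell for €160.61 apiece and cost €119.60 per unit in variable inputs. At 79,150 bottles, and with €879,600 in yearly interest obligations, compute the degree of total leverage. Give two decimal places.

Total contribution margin = 79,150 × €41.01 = €3,245,941.50.
EBIT = €3,245,941.50 − €1,452,100 = €1,793,841.50. Interest = €879,600.00.
DOL = €3,245,941.50 ÷ €1,793,841.50 = 1.8095; DFL = €1,793,841.50 ÷ €914,241.50 = 1.9621.
Combined leverage = 1.8095 × 1.9621 = 3.5504.

3.55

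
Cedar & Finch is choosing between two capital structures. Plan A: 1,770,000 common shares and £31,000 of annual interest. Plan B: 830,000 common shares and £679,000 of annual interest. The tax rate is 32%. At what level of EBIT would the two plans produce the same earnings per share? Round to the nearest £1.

Set EPS_A = EPS_B: (EBIT − £31,000)(1 − 0.32) ÷ 1,770,000 = (EBIT − £679,000)(1 − 0.32) ÷ 830,000.
The (1 − t) factor cancels: (EBIT − 31,000) × 830,000 = (EBIT − 679,000) × 1,770,000.
Solving, EBIT = (679,000·1,770,000 − 31,000·830,000) / (1,770,000 − 830,000) = 1,176,100,000,000 / 940,000 = 1,251,170.21.

£1,251,170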